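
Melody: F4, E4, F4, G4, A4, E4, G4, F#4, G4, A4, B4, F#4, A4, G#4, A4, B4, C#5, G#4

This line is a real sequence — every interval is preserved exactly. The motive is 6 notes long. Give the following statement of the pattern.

B4 A#4 B4 C#5 D#5 A#4

Unit = 6 notes; the statements start on F4, G4, A4, moving up a 2nd each time.
So cell 4 is B4 A#4 B4 C#5 D#5 A#4.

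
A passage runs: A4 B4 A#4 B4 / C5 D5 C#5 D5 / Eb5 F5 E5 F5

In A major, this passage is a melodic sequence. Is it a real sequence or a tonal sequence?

Each cell has the same semitone pattern (2, -1, 1) — intervals are preserved exactly.
And A#4 lies outside A major, so the sequence is real rather than tonal.

real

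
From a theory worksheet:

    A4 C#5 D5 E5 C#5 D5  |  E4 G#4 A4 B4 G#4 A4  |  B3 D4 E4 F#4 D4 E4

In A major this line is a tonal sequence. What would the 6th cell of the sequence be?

G#2 B2 C#3 D3 B2 C#3

The 6-note cells begin on A4, E4, B3 — each down a 4th from the last.
Continuing the starts: F#3 → C#3 → G#2.
Statement 6 starts on G#2 and keeps the same diatonic contour: G#2 B2 C#3 D3 B2 C#3.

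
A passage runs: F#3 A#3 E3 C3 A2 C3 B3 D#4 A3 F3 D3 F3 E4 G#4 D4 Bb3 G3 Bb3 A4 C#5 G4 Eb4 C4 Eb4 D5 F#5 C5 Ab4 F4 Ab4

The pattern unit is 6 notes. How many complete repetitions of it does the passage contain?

5

30 notes in groups of 6 gives 30/6 = 5 statements.
Starts: F#3, B3, E4, A4, D5 — each up a 4th.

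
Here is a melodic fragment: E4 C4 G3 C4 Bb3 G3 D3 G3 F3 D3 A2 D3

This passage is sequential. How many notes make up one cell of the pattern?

4

Try groups of 4 (3 cells in 12 notes):
E4 C4 G3 C4 | Bb3 G3 D3 G3 | F3 D3 A2 D3
Each cell is the previous one down a 4th — so the unit is 4 notes.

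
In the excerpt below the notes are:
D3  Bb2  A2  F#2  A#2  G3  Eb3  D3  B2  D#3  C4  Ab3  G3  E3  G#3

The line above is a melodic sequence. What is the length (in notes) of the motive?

5

There are 15 notes; a 5-note unit gives 3 cells:
D3 Bb2 A2 F#2 A#2 | G3 Eb3 D3 B2 D#3 | C4 Ab3 G3 E3 G#3
Each cell is the previous one up a 4th — so the unit is 5 notes.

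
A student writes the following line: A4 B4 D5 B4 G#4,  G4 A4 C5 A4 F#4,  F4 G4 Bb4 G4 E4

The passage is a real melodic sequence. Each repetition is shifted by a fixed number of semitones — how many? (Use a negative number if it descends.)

The 5-note cells begin on A4, G4, F4 — each down a 2nd from the last.
Counting half-steps from A4 to G4: -2.

-2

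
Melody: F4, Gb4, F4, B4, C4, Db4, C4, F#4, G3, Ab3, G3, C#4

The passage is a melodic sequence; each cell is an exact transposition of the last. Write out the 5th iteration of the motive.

Taking 4-note groups, the heads are F4, C4, G3: the pattern moves down a 4th.
Carrying on: D3 → A2.
From A2 the exact shape gives A2 Bb2 A2 D#3.

A2 Bb2 A2 D#3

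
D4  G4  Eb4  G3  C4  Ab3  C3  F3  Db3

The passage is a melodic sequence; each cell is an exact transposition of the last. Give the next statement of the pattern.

F2 Bb2 Gb2

Unit = 3 notes; the statements start on D4, G3, C3, moving down a 5th each time.
From F2 the exact shape gives F2 Bb2 Gb2.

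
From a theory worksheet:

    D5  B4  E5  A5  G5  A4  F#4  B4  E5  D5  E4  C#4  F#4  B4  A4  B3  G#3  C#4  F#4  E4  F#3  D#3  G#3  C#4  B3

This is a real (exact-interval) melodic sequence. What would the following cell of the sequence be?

Taking 5-note groups, the heads are D5, A4, E4, B3, F#3: the pattern moves down a 4th.
From C#3 the exact shape gives C#3 A#2 D#3 G#3 F#3.

C#3 A#2 D#3 G#3 F#3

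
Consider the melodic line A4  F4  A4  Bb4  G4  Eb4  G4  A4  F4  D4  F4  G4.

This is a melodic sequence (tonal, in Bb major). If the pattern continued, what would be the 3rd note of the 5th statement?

D4

With 4-note cells, note 3 of each statement runs A4, G4, F4.
Extending down a 2nd: Eb4 → D4.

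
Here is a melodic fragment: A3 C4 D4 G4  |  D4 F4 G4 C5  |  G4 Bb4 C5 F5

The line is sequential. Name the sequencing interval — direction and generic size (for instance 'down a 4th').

up a 4th

The 4-note cells begin on A3, D4, G4 — each up a 4th from the last.
From A3 to D4: up a 4th.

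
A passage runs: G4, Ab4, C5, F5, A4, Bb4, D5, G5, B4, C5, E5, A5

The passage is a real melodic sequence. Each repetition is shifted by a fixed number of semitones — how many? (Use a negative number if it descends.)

2

Unit = 4 notes; the statements start on G4, A4, B4, moving up a 2nd each time.
Counting half-steps from G4 to A4: 2.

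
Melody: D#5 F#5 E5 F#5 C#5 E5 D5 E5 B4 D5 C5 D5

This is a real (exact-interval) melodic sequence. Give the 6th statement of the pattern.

F4 Ab4 Gb4 Ab4

Unit = 4 notes; the statements start on D#5, C#5, B4, moving down a 2nd each time.
Extending down a 2nd: A4 → G4 → F4.
So cell 6 is F4 Ab4 Gb4 Ab4.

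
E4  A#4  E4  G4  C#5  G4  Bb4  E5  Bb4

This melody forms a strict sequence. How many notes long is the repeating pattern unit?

3

9 notes total. Splitting into 3 groups of 3:
E4 A#4 E4 | G4 C#5 G4 | Bb4 E5 Bb4
Every group is a transposition up a 3rd of the one before; no shorter unit works.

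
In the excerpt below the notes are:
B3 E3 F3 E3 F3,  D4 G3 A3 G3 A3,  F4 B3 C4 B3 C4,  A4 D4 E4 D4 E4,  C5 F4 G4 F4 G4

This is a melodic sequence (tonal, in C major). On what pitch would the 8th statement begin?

With a 5-note motive the entries are B3, D4, F4, A4, C5, each up a 3rd from the previous.
Continuing: E5 → G5 → B5. Statement 8 starts on B5.

B5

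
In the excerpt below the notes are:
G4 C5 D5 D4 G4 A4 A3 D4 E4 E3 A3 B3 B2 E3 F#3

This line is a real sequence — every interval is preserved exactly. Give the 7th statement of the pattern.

C#2 F#2 G#2

Taking 3-note groups, the heads are G4, D4, A3, E3, B2: the pattern moves down a 4th.
Carrying on: F#2 → C#2.
So cell 7 is C#2 F#2 G#2.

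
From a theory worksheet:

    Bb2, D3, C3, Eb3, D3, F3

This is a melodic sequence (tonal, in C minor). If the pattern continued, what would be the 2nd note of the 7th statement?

With 2-note cells, note 2 of each statement runs D3, Eb3, F3.
Carrying that up a 2nd forward: G3 → Ab3 → Bb3 → C4.

C4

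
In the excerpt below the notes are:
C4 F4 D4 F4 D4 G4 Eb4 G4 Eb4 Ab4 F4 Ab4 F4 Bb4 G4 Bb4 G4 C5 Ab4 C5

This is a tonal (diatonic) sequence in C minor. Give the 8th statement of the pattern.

Unit = 4 notes; the statements start on C4, D4, Eb4, F4, G4, moving up a 2nd each time.
Extending up a 2nd: Ab4 → Bb4 → C5.
So cell 8 is C5 F5 D5 F5.

C5 F5 D5 F5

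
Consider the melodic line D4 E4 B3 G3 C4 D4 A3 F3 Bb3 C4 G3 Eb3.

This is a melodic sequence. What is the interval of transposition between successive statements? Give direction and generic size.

down a 2nd

With a 4-note motive the entries are D4, C4, Bb3, each down a 2nd from the previous.
D4 to C4 is down a 2nd.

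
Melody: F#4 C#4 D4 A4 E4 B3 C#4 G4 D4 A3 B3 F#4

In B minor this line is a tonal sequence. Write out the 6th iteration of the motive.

A3 E3 F#3 C#4

Taking 4-note groups, the heads are F#4, E4, D4: the pattern moves down a 2nd.
Continuing the starts: C#4 → B3 → A3.
So cell 6 is A3 E3 F#3 C#4.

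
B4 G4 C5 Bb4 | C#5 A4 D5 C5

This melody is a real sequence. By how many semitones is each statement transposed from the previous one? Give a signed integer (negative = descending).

2

With a 4-note motive the entries are B4, C#5, each up a 2nd from the previous.
B4→C#5 is 73 − 71 = 2 semitones.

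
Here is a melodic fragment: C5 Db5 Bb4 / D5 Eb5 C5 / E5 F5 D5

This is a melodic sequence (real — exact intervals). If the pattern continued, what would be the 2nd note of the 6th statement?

Grouping in 3s, the 2nd note of each cell is Db5, Eb5, F5.
Each moves up a 2nd. Continuing: G5 → A5 → B5.

B5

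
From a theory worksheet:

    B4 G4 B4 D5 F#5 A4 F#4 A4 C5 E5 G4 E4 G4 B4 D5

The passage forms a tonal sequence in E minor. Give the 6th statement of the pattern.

The 5-note cells begin on B4, A4, G4 — each down a 2nd from the last.
Continuing the starts: F#4 → E4 → D4.
From D4 the diatonic shape gives D4 B3 D4 F#4 A4.

D4 B3 D4 F#4 A4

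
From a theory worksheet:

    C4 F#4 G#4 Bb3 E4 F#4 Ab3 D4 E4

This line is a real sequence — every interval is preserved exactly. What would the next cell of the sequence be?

Taking 3-note groups, the heads are C4, Bb3, Ab3: the pattern moves down a 2nd.
Statement 4 starts on Gb3 and keeps the same exact contour: Gb3 C4 D4.

Gb3 C4 D4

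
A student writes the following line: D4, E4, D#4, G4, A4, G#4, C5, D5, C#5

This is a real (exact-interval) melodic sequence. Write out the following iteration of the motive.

With a 3-note motive the entries are D4, G4, C5, each up a 4th from the previous.
So cell 4 is F5 G5 F#5.

F5 G5 F#5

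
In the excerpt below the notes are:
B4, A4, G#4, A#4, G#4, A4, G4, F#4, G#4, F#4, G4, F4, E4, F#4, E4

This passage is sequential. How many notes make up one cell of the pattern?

There are 15 notes; a 5-note unit gives 3 cells:
B4 A4 G#4 A#4 G#4 | A4 G4 F#4 G#4 F#4 | G4 F4 E4 F#4 E4
Each cell is the previous one down a 2nd — so the unit is 5 notes.

5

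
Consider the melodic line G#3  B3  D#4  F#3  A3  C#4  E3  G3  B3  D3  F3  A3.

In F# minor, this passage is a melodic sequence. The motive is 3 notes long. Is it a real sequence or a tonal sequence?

Each cell has the same semitone pattern (3, 4) — intervals are preserved exactly.
And D#4 lies outside F# minor, so the sequence is real rather than tonal.

real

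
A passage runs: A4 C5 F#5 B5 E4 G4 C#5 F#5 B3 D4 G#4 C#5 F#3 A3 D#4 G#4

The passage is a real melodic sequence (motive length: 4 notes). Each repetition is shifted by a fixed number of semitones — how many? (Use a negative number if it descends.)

Taking 4-note groups, the heads are A4, E4, B3, F#3: the pattern moves down a 4th.
A4 to E4 spans -5 semitones.

-5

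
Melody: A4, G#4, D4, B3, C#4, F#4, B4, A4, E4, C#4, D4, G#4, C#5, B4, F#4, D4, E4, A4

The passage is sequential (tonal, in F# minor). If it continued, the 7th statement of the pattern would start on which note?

G#5

The 6-note cells begin on A4, B4, C#5 — each up a 2nd from the last.
Extending the heads up a 2nd: D5 → E5 → F#5 → G#5.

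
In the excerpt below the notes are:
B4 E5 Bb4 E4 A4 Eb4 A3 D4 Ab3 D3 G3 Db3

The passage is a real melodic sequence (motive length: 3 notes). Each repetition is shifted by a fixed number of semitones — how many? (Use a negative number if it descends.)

-7

Taking 3-note groups, the heads are B4, E4, A3, D3: the pattern moves down a 5th.
B4→E4 is 64 − 71 = -7 semitones.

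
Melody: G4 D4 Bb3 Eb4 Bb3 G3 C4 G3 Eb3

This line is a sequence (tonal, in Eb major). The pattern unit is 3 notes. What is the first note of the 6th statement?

With a 3-note motive the entries are G4, Eb4, C4, each down a 3rd from the previous.
Extending the heads down a 3rd: Ab3 → F3 → D3.

D3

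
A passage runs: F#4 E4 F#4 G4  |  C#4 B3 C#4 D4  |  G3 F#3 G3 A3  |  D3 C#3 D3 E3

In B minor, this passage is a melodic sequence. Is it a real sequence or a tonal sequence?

Every note is diatonic to B minor.
Cell 1 has -2 semitones from note 1 to 2, but cell 3 has -1 — the interval quality changes while the contour stays the same, which is the hallmark of a tonal sequence.

tonal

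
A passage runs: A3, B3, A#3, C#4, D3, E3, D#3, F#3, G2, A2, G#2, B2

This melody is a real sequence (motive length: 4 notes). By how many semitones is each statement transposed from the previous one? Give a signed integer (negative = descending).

-7

The 4-note cells begin on A3, D3, G2 — each down a 5th from the last.
Counting half-steps from A3 to D3: -7.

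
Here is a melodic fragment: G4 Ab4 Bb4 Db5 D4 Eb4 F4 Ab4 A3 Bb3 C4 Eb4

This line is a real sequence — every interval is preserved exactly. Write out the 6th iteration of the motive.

F#2 G2 A2 C3

Taking 4-note groups, the heads are G4, D4, A3: the pattern moves down a 4th.
Continuing the starts: E3 → B2 → F#2.
Statement 6 starts on F#2 and keeps the same exact contour: F#2 G2 A2 C3.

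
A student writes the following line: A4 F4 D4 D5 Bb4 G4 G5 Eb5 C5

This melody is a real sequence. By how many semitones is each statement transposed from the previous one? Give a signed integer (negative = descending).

Taking 3-note groups, the heads are A4, D5, G5: the pattern moves up a 4th.
A4 to D5 spans +5 semitones.

5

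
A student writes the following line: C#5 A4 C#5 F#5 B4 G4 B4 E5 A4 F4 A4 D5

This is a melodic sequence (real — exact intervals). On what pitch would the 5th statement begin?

F4

Taking 4-note groups, the heads are C#5, B4, A4: the pattern moves down a 2nd.
Extending the heads down a 2nd: G4 → F4.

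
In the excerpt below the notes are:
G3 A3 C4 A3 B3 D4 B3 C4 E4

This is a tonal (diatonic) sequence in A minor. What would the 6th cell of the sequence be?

E4 F4 A4

Taking 3-note groups, the heads are G3, A3, B3: the pattern moves up a 2nd.
Extending up a 2nd: C4 → D4 → E4.
So cell 6 is E4 F4 A4.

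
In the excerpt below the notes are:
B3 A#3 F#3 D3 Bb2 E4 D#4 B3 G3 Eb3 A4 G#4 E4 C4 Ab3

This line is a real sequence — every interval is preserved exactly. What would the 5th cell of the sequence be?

G5 F#5 D5 Bb4 Gb4

With a 5-note motive the entries are B3, E4, A4, each up a 4th from the previous.
Continuing the starts: D5 → G5.
So cell 5 is G5 F#5 D5 Bb4 Gb4.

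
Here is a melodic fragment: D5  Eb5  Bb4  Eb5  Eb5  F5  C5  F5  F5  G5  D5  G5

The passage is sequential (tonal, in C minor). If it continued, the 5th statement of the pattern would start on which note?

Taking 4-note groups, the heads are D5, Eb5, F5: the pattern moves up a 2nd.
Continuing: G5 → Ab5. Statement 5 starts on Ab5.

Ab5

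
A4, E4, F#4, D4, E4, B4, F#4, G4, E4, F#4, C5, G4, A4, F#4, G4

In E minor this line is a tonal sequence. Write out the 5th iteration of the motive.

Unit = 5 notes; the statements start on A4, B4, C5, moving up a 2nd each time.
Carrying on: D5 → E5.
So cell 5 is E5 B4 C5 A4 B4.

E5 B4 C5 A4 B4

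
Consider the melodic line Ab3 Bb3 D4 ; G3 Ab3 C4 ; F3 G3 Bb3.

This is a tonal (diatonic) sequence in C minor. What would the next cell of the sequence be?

Eb3 F3 Ab3

Taking 3-note groups, the heads are Ab3, G3, F3: the pattern moves down a 2nd.
Statement 4 starts on Eb3 and keeps the same diatonic contour: Eb3 F3 Ab3.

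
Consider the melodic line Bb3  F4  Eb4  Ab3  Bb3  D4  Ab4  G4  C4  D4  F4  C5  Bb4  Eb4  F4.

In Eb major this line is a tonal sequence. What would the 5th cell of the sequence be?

With a 5-note motive the entries are Bb3, D4, F4, each up a 3rd from the previous.
Continuing the starts: Ab4 → C5.
Statement 5 starts on C5 and keeps the same diatonic contour: C5 G5 F5 Bb4 C5.

C5 G5 F5 Bb4 C5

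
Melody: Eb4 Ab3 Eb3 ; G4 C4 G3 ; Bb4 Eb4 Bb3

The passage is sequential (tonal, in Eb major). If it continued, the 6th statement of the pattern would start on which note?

The 3-note cells begin on Eb4, G4, Bb4 — each up a 3rd from the last.
Continuing: D5 → F5 → Ab5. Statement 6 starts on Ab5.

Ab5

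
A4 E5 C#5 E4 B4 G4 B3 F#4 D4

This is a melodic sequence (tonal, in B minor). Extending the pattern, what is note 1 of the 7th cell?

D2

The unit is 3 notes. Position-1 pitches of the 3 shown cells: A4, E4, B3.
Carrying that down a 4th forward: F#3 → C#3 → G2 → D2.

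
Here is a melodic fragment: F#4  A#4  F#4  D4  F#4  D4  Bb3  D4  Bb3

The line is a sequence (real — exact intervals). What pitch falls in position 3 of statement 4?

Grouping in 3s, the 3rd note of each cell is F#4, D4, Bb3.
Each moves down a 3rd; the next is Gb3.

Gb3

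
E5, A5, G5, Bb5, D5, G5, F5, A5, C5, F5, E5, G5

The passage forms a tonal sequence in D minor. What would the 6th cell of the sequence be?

G4 C5 Bb4 D5

With a 4-note motive the entries are E5, D5, C5, each down a 2nd from the previous.
Extending down a 2nd: Bb4 → A4 → G4.
From G4 the diatonic shape gives G4 C5 Bb4 D5.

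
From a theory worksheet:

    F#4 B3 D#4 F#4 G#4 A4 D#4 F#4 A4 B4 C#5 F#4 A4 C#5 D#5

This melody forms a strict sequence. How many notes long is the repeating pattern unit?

5

15 notes total. Splitting into 3 groups of 5:
F#4 B3 D#4 F#4 G#4 | A4 D#4 F#4 A4 B4 | C#5 F#4 A4 C#5 D#5
Each cell is the previous one up a 3rd — so the unit is 5 notes.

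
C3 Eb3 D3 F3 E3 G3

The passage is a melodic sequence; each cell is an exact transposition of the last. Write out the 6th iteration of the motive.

Unit = 2 notes; the statements start on C3, D3, E3, moving up a 2nd each time.
Carrying on: F#3 → G#3 → A#3.
From A#3 the exact shape gives A#3 C#4.

A#3 C#4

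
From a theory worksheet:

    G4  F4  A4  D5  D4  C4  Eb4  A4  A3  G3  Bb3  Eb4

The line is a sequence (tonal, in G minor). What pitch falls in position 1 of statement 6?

The unit is 4 notes. Position-1 pitches of the 3 shown cells: G4, D4, A3.
Each moves down a 4th. Continuing: Eb3 → Bb2 → F2.

F2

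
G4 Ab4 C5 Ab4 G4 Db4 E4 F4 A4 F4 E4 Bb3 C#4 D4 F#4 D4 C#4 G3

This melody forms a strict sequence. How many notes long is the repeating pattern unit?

There are 18 notes; a 6-note unit gives 3 cells:
G4 Ab4 C5 Ab4 G4 Db4 | E4 F4 A4 F4 E4 Bb3 | C#4 D4 F#4 D4 C#4 G3
That's a consistent down a 3rd shift per cell, and no other grouping gives one.

6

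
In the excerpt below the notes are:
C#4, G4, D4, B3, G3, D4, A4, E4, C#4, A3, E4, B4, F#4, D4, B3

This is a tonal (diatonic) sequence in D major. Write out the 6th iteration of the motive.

A4 E5 B4 G4 E4

The 5-note cells begin on C#4, D4, E4 — each up a 2nd from the last.
Continuing the starts: F#4 → G4 → A4.
From A4 the diatonic shape gives A4 E5 B4 G4 E4.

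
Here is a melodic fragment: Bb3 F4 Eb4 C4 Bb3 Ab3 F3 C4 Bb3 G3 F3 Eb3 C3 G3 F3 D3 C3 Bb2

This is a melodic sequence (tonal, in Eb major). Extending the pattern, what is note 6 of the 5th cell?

C2

Grouping in 6s, the 6th note of each cell is Ab3, Eb3, Bb2.
Each moves down a 4th. Continuing: F2 → C2.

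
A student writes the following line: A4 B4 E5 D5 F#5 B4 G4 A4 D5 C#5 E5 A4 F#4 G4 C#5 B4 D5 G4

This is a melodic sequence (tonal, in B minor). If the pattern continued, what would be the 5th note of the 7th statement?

With 6-note cells, note 5 of each statement runs F#5, E5, D5.
Extending down a 2nd: C#5 → B4 → A4 → G4.

G4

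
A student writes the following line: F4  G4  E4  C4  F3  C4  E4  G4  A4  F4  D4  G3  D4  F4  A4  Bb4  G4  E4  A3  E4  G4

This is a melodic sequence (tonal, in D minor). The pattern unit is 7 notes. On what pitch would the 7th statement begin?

The 7-note cells begin on F4, G4, A4 — each up a 2nd from the last.
Extending the heads up a 2nd: Bb4 → C5 → D5 → E5.

E5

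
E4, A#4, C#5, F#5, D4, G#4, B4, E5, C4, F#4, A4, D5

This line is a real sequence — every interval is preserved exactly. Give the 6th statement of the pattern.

Gb3 C4 Eb4 Ab4

Taking 4-note groups, the heads are E4, D4, C4: the pattern moves down a 2nd.
Extending down a 2nd: Bb3 → Ab3 → Gb3.
From Gb3 the exact shape gives Gb3 C4 Eb4 Ab4.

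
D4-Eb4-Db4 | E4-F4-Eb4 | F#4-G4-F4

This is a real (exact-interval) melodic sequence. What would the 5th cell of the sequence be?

The 3-note cells begin on D4, E4, F#4 — each up a 2nd from the last.
Extending up a 2nd: G#4 → A#4.
So cell 5 is A#4 B4 A4.

A#4 B4 A4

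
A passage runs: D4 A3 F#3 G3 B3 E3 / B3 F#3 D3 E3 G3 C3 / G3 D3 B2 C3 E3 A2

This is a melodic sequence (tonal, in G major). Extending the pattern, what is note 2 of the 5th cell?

G2

Grouping in 6s, the 2nd note of each cell is A3, F#3, D3.
Extending down a 3rd: B2 → G2.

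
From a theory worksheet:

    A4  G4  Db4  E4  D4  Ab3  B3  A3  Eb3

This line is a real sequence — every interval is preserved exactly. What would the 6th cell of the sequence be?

G#2 F#2 C2

Unit = 3 notes; the statements start on A4, E4, B3, moving down a 4th each time.
Carrying on: F#3 → C#3 → G#2.
So cell 6 is G#2 F#2 C2.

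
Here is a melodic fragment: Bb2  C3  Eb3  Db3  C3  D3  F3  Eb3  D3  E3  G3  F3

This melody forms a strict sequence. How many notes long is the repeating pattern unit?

There are 12 notes; a 4-note unit gives 3 cells:
Bb2 C3 Eb3 Db3 | C3 D3 F3 Eb3 | D3 E3 G3 F3
Every group is a transposition up a 2nd of the one before; no shorter unit works.

4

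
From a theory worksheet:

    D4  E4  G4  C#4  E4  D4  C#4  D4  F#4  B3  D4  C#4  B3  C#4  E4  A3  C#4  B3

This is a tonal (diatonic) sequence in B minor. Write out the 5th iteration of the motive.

G3 A3 C#4 F#3 A3 G3

The 6-note cells begin on D4, C#4, B3 — each down a 2nd from the last.
Carrying on: A3 → G3.
So cell 5 is G3 A3 C#4 F#3 A3 G3.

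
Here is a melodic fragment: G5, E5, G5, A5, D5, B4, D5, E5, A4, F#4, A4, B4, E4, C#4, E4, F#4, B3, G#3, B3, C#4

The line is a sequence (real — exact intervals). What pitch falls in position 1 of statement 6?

With 4-note cells, note 1 of each statement runs G5, D5, A4, E4, B3.
Each moves down a 4th; the next is F#3.

F#3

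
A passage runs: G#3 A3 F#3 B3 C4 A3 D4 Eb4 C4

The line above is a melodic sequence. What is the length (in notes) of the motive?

9 notes total. Splitting into 3 groups of 3:
G#3 A3 F#3 | B3 C4 A3 | D4 Eb4 C4
Each cell is the previous one up a 3rd — so the unit is 3 notes.

3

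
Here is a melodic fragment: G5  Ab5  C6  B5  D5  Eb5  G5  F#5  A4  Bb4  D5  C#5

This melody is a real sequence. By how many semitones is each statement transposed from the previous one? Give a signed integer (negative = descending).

-5

Taking 4-note groups, the heads are G5, D5, A4: the pattern moves down a 4th.
G5→D5 is 74 − 79 = -5 semitones.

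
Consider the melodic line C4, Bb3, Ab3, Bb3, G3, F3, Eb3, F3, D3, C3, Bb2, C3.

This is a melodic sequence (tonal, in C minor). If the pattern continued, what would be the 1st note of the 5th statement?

Eb2

The unit is 4 notes. Position-1 pitches of the 3 shown cells: C4, G3, D3.
Each moves down a 4th. Continuing: Ab2 → Eb2.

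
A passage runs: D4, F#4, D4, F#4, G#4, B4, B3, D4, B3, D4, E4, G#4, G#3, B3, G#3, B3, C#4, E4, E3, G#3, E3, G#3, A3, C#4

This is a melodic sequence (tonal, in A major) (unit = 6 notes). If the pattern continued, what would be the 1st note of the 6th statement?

A2

The unit is 6 notes. Position-1 pitches of the 4 shown cells: D4, B3, G#3, E3.
Carrying that down a 3rd forward: C#3 → A2.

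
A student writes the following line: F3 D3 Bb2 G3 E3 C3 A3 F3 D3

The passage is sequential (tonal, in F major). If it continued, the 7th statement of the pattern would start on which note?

Unit = 3 notes; the statements start on F3, G3, A3, moving up a 2nd each time.
Extending the heads up a 2nd: Bb3 → C4 → D4 → E4.

E4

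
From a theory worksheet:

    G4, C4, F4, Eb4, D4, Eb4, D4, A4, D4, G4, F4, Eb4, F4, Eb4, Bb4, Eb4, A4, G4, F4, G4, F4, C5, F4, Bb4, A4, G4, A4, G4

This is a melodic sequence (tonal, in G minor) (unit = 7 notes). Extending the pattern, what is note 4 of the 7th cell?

Grouping in 7s, the 4th note of each cell is Eb4, F4, G4, A4.
Extending up a 2nd: Bb4 → C5 → D5.

D5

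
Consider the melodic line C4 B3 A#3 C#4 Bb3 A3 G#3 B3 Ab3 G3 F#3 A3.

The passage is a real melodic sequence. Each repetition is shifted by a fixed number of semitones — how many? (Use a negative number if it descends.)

With a 4-note motive the entries are C4, Bb3, Ab3, each down a 2nd from the previous.
Counting half-steps from C4 to Bb3: -2.

-2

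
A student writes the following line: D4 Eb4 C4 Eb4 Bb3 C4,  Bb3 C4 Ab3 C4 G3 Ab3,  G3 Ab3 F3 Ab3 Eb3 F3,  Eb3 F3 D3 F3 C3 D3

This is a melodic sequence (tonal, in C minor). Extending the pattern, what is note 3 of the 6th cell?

Grouping in 6s, the 3rd note of each cell is C4, Ab3, F3, D3.
Extending down a 3rd: Bb2 → G2.

G2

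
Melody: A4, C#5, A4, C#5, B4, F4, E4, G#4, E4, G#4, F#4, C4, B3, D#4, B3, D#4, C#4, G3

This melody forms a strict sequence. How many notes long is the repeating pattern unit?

18 notes total. Splitting into 3 groups of 6:
A4 C#5 A4 C#5 B4 F4 | E4 G#4 E4 G#4 F#4 C4 | B3 D#4 B3 D#4 C#4 G3
Each cell is the previous one down a 4th — so the unit is 6 notes.

6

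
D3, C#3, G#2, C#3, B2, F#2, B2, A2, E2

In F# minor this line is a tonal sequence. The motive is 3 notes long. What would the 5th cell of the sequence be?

G#2 F#2 C#2

Taking 3-note groups, the heads are D3, C#3, B2: the pattern moves down a 2nd.
Extending down a 2nd: A2 → G#2.
So cell 5 is G#2 F#2 C#2.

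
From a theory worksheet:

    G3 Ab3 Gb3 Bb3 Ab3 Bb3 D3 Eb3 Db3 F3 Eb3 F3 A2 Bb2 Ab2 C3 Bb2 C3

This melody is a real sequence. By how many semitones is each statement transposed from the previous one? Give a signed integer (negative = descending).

-5

Unit = 6 notes; the statements start on G3, D3, A2, moving down a 4th each time.
G3→D3 is 50 − 55 = -5 semitones.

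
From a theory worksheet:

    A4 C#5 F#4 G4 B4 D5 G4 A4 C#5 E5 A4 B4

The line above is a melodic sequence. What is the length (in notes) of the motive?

4

There are 12 notes; a 4-note unit gives 3 cells:
A4 C#5 F#4 G4 | B4 D5 G4 A4 | C#5 E5 A4 B4
Every group is a transposition up a 2nd of the one before; no shorter unit works.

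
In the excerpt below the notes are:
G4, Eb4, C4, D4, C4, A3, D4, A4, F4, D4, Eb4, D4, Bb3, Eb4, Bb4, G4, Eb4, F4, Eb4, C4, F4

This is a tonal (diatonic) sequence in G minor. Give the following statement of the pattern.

C5 A4 F4 G4 F4 D4 G4

Taking 7-note groups, the heads are G4, A4, Bb4: the pattern moves up a 2nd.
From C5 the diatonic shape gives C5 A4 F4 G4 F4 D4 G4.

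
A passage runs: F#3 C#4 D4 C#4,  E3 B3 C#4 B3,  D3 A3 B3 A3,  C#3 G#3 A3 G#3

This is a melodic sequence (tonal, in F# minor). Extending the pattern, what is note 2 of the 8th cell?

With 4-note cells, note 2 of each statement runs C#4, B3, A3, G#3.
Extending down a 2nd: F#3 → E3 → D3 → C#3.

C#3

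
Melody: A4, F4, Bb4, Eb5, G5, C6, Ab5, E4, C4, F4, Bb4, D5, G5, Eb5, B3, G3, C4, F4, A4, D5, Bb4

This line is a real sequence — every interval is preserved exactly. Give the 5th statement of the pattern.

C#3 A2 D3 G3 B3 E4 C4

The 7-note cells begin on A4, E4, B3 — each down a 4th from the last.
Carrying on: F#3 → C#3.
From C#3 the exact shape gives C#3 A2 D3 G3 B3 E4 C4.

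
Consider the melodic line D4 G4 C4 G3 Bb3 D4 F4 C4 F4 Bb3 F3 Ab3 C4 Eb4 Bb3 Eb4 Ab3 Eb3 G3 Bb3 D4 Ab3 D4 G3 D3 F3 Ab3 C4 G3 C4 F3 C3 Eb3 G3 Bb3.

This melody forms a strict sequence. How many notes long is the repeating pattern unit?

7

35 notes total. Splitting into 5 groups of 7:
D4 G4 C4 G3 Bb3 D4 F4 | C4 F4 Bb3 F3 Ab3 C4 Eb4 | Bb3 Eb4 Ab3 Eb3 G3 Bb3 D4 | Ab3 D4 G3 D3 F3 Ab3 C4 | G3 C4 F3 C3 Eb3 G3 Bb3
Each cell is the previous one down a 2nd — so the unit is 7 notes.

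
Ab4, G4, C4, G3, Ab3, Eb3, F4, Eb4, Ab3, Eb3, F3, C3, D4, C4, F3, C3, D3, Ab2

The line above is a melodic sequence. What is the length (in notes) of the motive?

18 notes total. Splitting into 3 groups of 6:
Ab4 G4 C4 G3 Ab3 Eb3 | F4 Eb4 Ab3 Eb3 F3 C3 | D4 C4 F3 C3 D3 Ab2
Each cell is the previous one down a 3rd — so the unit is 6 notes.

6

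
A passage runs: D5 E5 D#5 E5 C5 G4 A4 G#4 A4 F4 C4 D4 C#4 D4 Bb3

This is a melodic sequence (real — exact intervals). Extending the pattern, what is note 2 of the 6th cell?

F2

With 5-note cells, note 2 of each statement runs E5, A4, D4.
Each moves down a 5th. Continuing: G3 → C3 → F2.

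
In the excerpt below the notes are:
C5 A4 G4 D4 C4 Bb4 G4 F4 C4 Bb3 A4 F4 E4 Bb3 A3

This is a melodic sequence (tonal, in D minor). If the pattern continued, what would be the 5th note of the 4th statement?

G3

Grouping in 5s, the 5th note of each cell is C4, Bb3, A3.
Each moves down a 2nd; the next is G3.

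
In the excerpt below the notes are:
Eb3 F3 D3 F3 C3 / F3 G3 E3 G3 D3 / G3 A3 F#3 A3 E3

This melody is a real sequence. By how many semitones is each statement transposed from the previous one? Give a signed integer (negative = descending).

The 5-note cells begin on Eb3, F3, G3 — each up a 2nd from the last.
Counting half-steps from Eb3 to F3: 2.

2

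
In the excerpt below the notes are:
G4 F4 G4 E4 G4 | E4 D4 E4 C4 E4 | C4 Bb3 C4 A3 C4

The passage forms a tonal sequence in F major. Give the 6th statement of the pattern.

Taking 5-note groups, the heads are G4, E4, C4: the pattern moves down a 3rd.
Carrying on: A3 → F3 → D3.
Statement 6 starts on D3 and keeps the same diatonic contour: D3 C3 D3 Bb2 D3.

D3 C3 D3 Bb2 D3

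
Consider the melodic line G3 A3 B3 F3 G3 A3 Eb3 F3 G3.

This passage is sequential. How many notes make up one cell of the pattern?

9 notes total. Splitting into 3 groups of 3:
G3 A3 B3 | F3 G3 A3 | Eb3 F3 G3
That's a consistent down a 2nd shift per cell, and no other grouping gives one.

3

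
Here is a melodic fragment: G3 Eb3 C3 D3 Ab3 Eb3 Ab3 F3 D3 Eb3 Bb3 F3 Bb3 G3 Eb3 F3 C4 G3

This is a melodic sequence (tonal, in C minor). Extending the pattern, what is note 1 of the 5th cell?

D4

With 6-note cells, note 1 of each statement runs G3, Ab3, Bb3.
Extending up a 2nd: C4 → D4.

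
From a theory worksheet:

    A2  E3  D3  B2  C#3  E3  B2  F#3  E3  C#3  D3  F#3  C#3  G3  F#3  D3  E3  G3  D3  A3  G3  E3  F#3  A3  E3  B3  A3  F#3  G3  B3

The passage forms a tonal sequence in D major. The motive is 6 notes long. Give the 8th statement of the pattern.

Unit = 6 notes; the statements start on A2, B2, C#3, D3, E3, moving up a 2nd each time.
Extending up a 2nd: F#3 → G3 → A3.
So cell 8 is A3 E4 D4 B3 C#4 E4.

A3 E4 D4 B3 C#4 E4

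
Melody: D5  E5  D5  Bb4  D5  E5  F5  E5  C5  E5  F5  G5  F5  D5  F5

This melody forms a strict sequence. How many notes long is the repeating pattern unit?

5

Try groups of 5 (3 cells in 15 notes):
D5 E5 D5 Bb4 D5 | E5 F5 E5 C5 E5 | F5 G5 F5 D5 F5
That's a consistent up a 2nd shift per cell, and no other grouping gives one.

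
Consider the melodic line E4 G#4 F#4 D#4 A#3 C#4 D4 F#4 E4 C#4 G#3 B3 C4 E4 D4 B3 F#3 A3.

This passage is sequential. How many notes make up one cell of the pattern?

6

18 notes total. Splitting into 3 groups of 6:
E4 G#4 F#4 D#4 A#3 C#4 | D4 F#4 E4 C#4 G#3 B3 | C4 E4 D4 B3 F#3 A3
Each cell is the previous one down a 2nd — so the unit is 6 notes.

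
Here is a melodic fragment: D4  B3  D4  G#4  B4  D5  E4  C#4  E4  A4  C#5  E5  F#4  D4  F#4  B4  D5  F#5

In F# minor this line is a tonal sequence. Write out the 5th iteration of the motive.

Unit = 6 notes; the statements start on D4, E4, F#4, moving up a 2nd each time.
Carrying on: G#4 → A4.
From A4 the diatonic shape gives A4 F#4 A4 D5 F#5 A5.

A4 F#4 A4 D5 F#5 A5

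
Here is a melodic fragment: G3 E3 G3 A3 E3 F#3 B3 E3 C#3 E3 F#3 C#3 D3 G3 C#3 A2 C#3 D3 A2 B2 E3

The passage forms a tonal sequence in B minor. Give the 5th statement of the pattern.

With a 7-note motive the entries are G3, E3, C#3, each down a 3rd from the previous.
Carrying on: A2 → F#2.
So cell 5 is F#2 D2 F#2 G2 D2 E2 A2.

F#2 D2 F#2 G2 D2 E2 A2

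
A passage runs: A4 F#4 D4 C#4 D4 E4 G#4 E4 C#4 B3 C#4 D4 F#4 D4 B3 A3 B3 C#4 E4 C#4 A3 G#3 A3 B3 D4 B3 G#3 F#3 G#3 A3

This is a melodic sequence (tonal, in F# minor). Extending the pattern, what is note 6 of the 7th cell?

F#3

Grouping in 6s, the 6th note of each cell is E4, D4, C#4, B3, A3.
Extending down a 2nd: G#3 → F#3.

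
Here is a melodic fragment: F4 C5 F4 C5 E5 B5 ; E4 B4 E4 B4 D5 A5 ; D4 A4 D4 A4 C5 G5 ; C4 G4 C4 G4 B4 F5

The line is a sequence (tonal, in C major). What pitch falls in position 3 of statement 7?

G3

With 6-note cells, note 3 of each statement runs F4, E4, D4, C4.
Carrying that down a 2nd forward: B3 → A3 → G3.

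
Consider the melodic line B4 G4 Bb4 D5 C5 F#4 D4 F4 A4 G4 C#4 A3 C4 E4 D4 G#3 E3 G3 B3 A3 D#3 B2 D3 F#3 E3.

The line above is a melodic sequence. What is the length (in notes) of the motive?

There are 25 notes; a 5-note unit gives 5 cells:
B4 G4 Bb4 D5 C5 | F#4 D4 F4 A4 G4 | C#4 A3 C4 E4 D4 | G#3 E3 G3 B3 A3 | D#3 B2 D3 F#3 E3
Each cell is the previous one down a 4th — so the unit is 5 notes.

5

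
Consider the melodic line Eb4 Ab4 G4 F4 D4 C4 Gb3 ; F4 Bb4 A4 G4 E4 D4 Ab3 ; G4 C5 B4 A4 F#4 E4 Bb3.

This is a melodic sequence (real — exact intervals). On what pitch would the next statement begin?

Unit = 7 notes; the statements start on Eb4, F4, G4, moving up a 2nd each time.
One more step up a 2nd gives A4.

A4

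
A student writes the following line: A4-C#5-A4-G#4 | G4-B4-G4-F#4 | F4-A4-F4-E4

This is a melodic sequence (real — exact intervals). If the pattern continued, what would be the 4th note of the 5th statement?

C4

Grouping in 4s, the 4th note of each cell is G#4, F#4, E4.
Extending down a 2nd: D4 → C4.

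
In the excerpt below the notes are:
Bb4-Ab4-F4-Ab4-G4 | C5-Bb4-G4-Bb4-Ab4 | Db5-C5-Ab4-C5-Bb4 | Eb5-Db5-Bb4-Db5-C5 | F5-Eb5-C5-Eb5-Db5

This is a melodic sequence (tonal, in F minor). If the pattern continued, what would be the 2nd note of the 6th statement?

The unit is 5 notes. Position-2 pitches of the 5 shown cells: Ab4, Bb4, C5, Db5, Eb5.
One more up a 2nd gives F5.

F5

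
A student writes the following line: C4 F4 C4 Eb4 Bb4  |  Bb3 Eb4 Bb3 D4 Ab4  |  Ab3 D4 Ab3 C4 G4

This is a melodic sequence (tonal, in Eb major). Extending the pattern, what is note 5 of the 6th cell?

D4

Grouping in 5s, the 5th note of each cell is Bb4, Ab4, G4.
Extending down a 2nd: F4 → Eb4 → D4.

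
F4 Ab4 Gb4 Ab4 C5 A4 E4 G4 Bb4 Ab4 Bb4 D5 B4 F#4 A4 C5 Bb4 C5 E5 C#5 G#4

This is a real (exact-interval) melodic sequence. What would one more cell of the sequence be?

The 7-note cells begin on F4, G4, A4 — each up a 2nd from the last.
From B4 the exact shape gives B4 D5 C5 D5 F#5 D#5 A#4.

B4 D5 C5 D5 F#5 D#5 A#4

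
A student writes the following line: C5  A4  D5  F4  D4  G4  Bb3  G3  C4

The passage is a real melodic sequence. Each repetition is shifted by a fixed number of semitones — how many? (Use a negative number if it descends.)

The 3-note cells begin on C5, F4, Bb3 — each down a 5th from the last.
C5→F4 is 65 − 72 = -7 semitones.

-7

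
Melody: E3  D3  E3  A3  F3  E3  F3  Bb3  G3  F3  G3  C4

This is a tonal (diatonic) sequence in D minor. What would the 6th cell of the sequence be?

With a 4-note motive the entries are E3, F3, G3, each up a 2nd from the previous.
Extending up a 2nd: A3 → Bb3 → C4.
From C4 the diatonic shape gives C4 Bb3 C4 F4.

C4 Bb3 C4 F4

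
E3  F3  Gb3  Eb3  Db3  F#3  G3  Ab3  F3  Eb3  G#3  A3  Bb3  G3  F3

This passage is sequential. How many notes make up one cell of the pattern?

5

Try groups of 5 (3 cells in 15 notes):
E3 F3 Gb3 Eb3 Db3 | F#3 G3 Ab3 F3 Eb3 | G#3 A3 Bb3 G3 F3
Each cell is the previous one up a 2nd — so the unit is 5 notes.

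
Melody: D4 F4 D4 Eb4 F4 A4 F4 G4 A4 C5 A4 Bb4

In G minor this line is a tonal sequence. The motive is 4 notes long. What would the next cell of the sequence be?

C5 Eb5 C5 D5

Unit = 4 notes; the statements start on D4, F4, A4, moving up a 3rd each time.
From C5 the diatonic shape gives C5 Eb5 C5 D5.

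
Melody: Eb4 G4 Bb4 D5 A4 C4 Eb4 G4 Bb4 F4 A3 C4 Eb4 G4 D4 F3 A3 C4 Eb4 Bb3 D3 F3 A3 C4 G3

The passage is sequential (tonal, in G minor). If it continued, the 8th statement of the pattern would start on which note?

Eb2

The 5-note cells begin on Eb4, C4, A3, F3, D3 — each down a 3rd from the last.
Extending the heads down a 3rd: Bb2 → G2 → Eb2.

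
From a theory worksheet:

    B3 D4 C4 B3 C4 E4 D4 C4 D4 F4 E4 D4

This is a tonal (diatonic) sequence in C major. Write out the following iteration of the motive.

E4 G4 F4 E4

Unit = 4 notes; the statements start on B3, C4, D4, moving up a 2nd each time.
From E4 the diatonic shape gives E4 G4 F4 E4.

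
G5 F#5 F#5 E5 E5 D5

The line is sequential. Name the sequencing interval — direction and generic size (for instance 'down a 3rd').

With a 2-note motive the entries are G5, F#5, E5, each down a 2nd from the previous.
From G5 to F#5: down a 2nd.

down a 2nd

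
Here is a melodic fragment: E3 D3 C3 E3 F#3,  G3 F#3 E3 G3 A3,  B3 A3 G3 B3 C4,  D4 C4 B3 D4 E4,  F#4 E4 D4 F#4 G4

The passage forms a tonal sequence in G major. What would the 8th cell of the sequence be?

The 5-note cells begin on E3, G3, B3, D4, F#4 — each up a 3rd from the last.
Extending up a 3rd: A4 → C5 → E5.
From E5 the diatonic shape gives E5 D5 C5 E5 F#5.

E5 D5 C5 E5 F#5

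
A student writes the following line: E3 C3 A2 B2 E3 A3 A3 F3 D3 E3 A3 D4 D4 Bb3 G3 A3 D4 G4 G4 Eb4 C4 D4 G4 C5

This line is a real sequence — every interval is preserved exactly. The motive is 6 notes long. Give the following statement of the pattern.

Unit = 6 notes; the statements start on E3, A3, D4, G4, moving up a 4th each time.
Statement 5 starts on C5 and keeps the same exact contour: C5 Ab4 F4 G4 C5 F5.

C5 Ab4 F4 G4 C5 F5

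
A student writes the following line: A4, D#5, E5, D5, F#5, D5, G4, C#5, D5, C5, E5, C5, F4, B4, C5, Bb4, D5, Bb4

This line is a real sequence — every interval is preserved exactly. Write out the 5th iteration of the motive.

Db4 G4 Ab4 Gb4 Bb4 Gb4

Taking 6-note groups, the heads are A4, G4, F4: the pattern moves down a 2nd.
Carrying on: Eb4 → Db4.
So cell 5 is Db4 G4 Ab4 Gb4 Bb4 Gb4.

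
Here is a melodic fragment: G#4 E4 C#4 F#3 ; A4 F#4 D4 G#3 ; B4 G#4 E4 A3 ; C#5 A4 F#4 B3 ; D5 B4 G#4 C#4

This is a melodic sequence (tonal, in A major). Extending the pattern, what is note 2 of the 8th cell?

E5

The unit is 4 notes. Position-2 pitches of the 5 shown cells: E4, F#4, G#4, A4, B4.
Each moves up a 2nd. Continuing: C#5 → D5 → E5.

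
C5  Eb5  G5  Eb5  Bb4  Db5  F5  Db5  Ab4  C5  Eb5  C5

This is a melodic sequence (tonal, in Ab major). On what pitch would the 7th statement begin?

Db4

With a 4-note motive the entries are C5, Bb4, Ab4, each down a 2nd from the previous.
Continuing: G4 → F4 → Eb4 → Db4. Statement 7 starts on Db4.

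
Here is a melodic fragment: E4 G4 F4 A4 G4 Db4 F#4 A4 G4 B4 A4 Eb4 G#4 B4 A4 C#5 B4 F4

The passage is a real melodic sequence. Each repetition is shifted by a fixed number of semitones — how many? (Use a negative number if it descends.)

2

Taking 6-note groups, the heads are E4, F#4, G#4: the pattern moves up a 2nd.
E4 to F#4 spans +2 semitones.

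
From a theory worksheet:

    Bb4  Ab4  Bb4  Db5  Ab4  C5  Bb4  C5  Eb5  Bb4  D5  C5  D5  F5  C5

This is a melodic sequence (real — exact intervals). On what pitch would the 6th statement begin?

G#5

Taking 5-note groups, the heads are Bb4, C5, D5: the pattern moves up a 2nd.
Continuing: E5 → F#5 → G#5. Statement 6 starts on G#5.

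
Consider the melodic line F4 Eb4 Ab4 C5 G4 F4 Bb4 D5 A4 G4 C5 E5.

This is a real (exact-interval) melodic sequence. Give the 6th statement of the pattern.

D#5 C#5 F#5 A#5

With a 4-note motive the entries are F4, G4, A4, each up a 2nd from the previous.
Continuing the starts: B4 → C#5 → D#5.
Statement 6 starts on D#5 and keeps the same exact contour: D#5 C#5 F#5 A#5.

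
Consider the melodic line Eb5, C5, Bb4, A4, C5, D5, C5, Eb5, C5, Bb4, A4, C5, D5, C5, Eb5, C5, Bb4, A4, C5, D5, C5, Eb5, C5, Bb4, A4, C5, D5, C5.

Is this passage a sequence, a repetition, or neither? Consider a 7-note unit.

repetition

Each 7-note cell is identical (Eb5 C5 Bb4 A4 C5 D5 C5), restated at the same pitch.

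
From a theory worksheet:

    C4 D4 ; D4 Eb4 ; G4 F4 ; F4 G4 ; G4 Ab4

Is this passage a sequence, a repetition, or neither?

neither

Note 1 of cell 3 is G4; if this were a sequence it would be Eb4. No unit length gives a consistent transposition pattern.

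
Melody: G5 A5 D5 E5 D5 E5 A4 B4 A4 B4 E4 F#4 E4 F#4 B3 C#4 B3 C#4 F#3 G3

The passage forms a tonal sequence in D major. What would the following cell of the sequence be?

F#3 G3 C#3 D3

The 4-note cells begin on G5, D5, A4, E4, B3 — each down a 4th from the last.
From F#3 the diatonic shape gives F#3 G3 C#3 D3.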